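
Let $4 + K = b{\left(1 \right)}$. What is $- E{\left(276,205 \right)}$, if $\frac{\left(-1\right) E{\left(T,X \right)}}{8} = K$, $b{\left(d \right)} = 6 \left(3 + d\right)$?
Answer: $160$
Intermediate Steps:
$b{\left(d \right)} = 18 + 6 d$
$K = 20$ ($K = -4 + \left(18 + 6 \cdot 1\right) = -4 + \left(18 + 6\right) = -4 + 24 = 20$)
$E{\left(T,X \right)} = -160$ ($E{\left(T,X \right)} = \left(-8\right) 20 = -160$)
$- E{\left(276,205 \right)} = \left(-1\right) \left(-160\right) = 160$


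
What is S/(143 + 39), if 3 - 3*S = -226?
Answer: 229/546 ≈ 0.41941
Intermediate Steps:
S = 229/3 (S = 1 - ⅓*(-226) = 1 + 226/3 = 229/3 ≈ 76.333)
S/(143 + 39) = 229/(3*(143 + 39)) = (229/3)/182 = (229/3)*(1/182) = 229/546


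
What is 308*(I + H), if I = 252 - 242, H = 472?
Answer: 148456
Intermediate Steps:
I = 10
308*(I + H) = 308*(10 + 472) = 308*482 = 148456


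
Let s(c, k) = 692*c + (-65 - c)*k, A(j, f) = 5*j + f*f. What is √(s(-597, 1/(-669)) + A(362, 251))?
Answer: I*√155891670501/669 ≈ 590.18*I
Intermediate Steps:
A(j, f) = f² + 5*j (A(j, f) = 5*j + f² = f² + 5*j)
s(c, k) = 692*c + k*(-65 - c)
√(s(-597, 1/(-669)) + A(362, 251)) = √((-65/(-669) + 692*(-597) - 1*(-597)/(-669)) + (251² + 5*362)) = √((-65*(-1/669) - 413124 - 1*(-597)*(-1/669)) + (63001 + 1810)) = √((65/669 - 413124 - 199/223) + 64811) = √(-276380488/669 + 64811) = √(-233021929/669) = I*√155891670501/669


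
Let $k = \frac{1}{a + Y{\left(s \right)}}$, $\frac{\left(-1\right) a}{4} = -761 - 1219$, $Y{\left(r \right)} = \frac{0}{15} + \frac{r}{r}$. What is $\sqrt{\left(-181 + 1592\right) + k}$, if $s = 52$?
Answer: $\frac{2 \sqrt{2794133}}{89} \approx 37.563$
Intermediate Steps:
$Y{\left(r \right)} = 1$ ($Y{\left(r \right)} = 0 \cdot \frac{1}{15} + 1 = 0 + 1 = 1$)
$a = 7920$ ($a = - 4 \left(-761 - 1219\right) = \left(-4\right) \left(-1980\right) = 7920$)
$k = \frac{1}{7921}$ ($k = \frac{1}{7920 + 1} = \frac{1}{7921} \approx 0.00012625$)
$\sqrt{\left(-181 + 1592\right) + k} = \sqrt{\left(-181 + 1592\right) + \frac{1}{7921}} = \sqrt{1411 + \frac{1}{7921}} = \sqrt{\frac{11176532}{7921}} = \frac{2 \sqrt{2794133}}{89}$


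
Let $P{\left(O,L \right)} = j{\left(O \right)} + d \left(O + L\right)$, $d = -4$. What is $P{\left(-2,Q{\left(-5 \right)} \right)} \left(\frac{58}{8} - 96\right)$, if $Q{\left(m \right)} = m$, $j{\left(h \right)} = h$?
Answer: $- \frac{4615}{2} \approx -2307.5$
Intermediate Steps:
$P{\left(O,L \right)} = - 4 L - 3 O$ ($P{\left(O,L \right)} = O - 4 \left(O + L\right) = O - 4 \left(L + O\right) = O - \left(4 L + 4 O\right) = - 4 L - 3 O$)
$P{\left(-2,Q{\left(-5 \right)} \right)} \left(\frac{58}{8} - 96\right) = \left(\left(-4\right) \left(-5\right) - -6\right) \left(\frac{58}{8} - 96\right) = \left(20 + 6\right) \left(58 \cdot \frac{1}{8} - 96\right) = 26 \left(\frac{29}{4} - 96\right) = 26 \left(- \frac{355}{4}\right) = - \frac{4615}{2}$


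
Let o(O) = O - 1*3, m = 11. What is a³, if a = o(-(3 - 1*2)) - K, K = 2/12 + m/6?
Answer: -216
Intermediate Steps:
o(O) = -3 + O (o(O) = O - 3 = -3 + O)
K = 2 (K = 2/12 + 11/6 = 2*(1/12) + 11*(⅙) = ⅙ + 11/6 = 2)
a = -6 (a = (-3 - (3 - 1*2)) - 1*2 = (-3 - (3 - 2)) - 2 = (-3 - 1*1) - 2 = (-3 - 1) - 2 = -4 - 2 = -6)
a³ = (-6)³ = -216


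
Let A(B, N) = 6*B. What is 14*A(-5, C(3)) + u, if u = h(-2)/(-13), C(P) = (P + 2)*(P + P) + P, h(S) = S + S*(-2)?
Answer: -5462/13 ≈ -420.15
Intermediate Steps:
h(S) = -S (h(S) = S - 2*S = -S)
C(P) = P + 2*P*(2 + P) (C(P) = (2 + P)*(2*P) + P = 2*P*(2 + P) + P = P + 2*P*(2 + P))
u = -2/13 (u = -1*(-2)/(-13) = 2*(-1/13) = -2/13 ≈ -0.15385)
14*A(-5, C(3)) + u = 14*(6*(-5)) - 2/13 = 14*(-30) - 2/13 = -420 - 2/13 = -5462/13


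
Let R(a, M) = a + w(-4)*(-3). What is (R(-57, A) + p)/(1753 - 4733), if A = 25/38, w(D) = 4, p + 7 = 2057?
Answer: -1981/2980 ≈ -0.66477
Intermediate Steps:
p = 2050 (p = -7 + 2057 = 2050)
A = 25/38 (A = 25*(1/38) = 25/38 ≈ 0.65790)
R(a, M) = -12 + a (R(a, M) = a + 4*(-3) = a - 12 = -12 + a)
(R(-57, A) + p)/(1753 - 4733) = ((-12 - 57) + 2050)/(1753 - 4733) = (-69 + 2050)/(-2980) = 1981*(-1/2980) = -1981/2980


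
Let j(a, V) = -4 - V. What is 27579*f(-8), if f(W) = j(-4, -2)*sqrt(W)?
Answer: -110316*I*sqrt(2) ≈ -1.5601e+5*I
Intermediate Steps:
f(W) = -2*sqrt(W) (f(W) = (-4 - 1*(-2))*sqrt(W) = (-4 + 2)*sqrt(W) = -2*sqrt(W))
27579*f(-8) = 27579*(-4*I*sqrt(2)) = -110316*I*sqrt(2)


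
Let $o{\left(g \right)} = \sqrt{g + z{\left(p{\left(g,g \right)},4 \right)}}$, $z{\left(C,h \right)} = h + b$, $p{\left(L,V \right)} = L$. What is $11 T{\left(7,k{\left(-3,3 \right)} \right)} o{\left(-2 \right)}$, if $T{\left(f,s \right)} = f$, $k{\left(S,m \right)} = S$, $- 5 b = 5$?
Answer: $77$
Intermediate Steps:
$b = -1$ ($b = \left(- \frac{1}{5}\right) 5 = -1$)
$z{\left(C,h \right)} = -1 + h$ ($z{\left(C,h \right)} = h - 1 = -1 + h$)
$o{\left(g \right)} = \sqrt{3 + g}$ ($o{\left(g \right)} = \sqrt{g + \left(-1 + 4\right)} = \sqrt{g + 3} = \sqrt{3 + g}$)
$11 T{\left(7,k{\left(-3,3 \right)} \right)} o{\left(-2 \right)} = 11 \cdot 7 \sqrt{3 - 2} = 77 \sqrt{1} = 77 \cdot 1 = 77$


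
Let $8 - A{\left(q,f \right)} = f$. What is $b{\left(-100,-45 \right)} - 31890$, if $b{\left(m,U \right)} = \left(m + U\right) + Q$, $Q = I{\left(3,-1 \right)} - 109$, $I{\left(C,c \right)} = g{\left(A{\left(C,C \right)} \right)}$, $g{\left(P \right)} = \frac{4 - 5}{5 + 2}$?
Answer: $- \frac{225009}{7} \approx -32144.0$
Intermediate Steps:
$A{\left(q,f \right)} = 8 - f$
$g{\left(P \right)} = - \frac{1}{7}$
$I{\left(C,c \right)} = - \frac{1}{7}$
$Q = - \frac{764}{7}$ ($Q = - \frac{1}{7} - 109 = - \frac{764}{7} \approx -109.14$)
$b{\left(m,U \right)} = - \frac{764}{7} + U + m$ ($b{\left(m,U \right)} = \left(m + U\right) - \frac{764}{7} = \left(U + m\right) - \frac{764}{7} = - \frac{764}{7} + U + m$)
$b{\left(-100,-45 \right)} - 31890 = \left(- \frac{764}{7} - 45 - 100\right) - 31890 = - \frac{1779}{7} - 31890 = - \frac{225009}{7}$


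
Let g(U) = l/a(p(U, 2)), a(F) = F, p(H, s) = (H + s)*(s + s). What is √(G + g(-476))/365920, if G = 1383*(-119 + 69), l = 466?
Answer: I*√15536400621/173446080 ≈ 0.00071864*I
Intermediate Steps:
p(H, s) = 2*s*(H + s) (p(H, s) = (H + s)*(2*s) = 2*s*(H + s))
G = -69150 (G = 1383*(-50) = -69150)
g(U) = 466/(8 + 4*U) (g(U) = 466/((2*2*(U + 2))) = 466/((2*2*(2 + U))) = 466/(8 + 4*U))
√(G + g(-476))/365920 = √(-69150 + 233/(2*(2 - 476)))/365920 = √(-69150 + (233/2)/(-474))*(1/365920) = √(-69150 + (233/2)*(-1/474))*(1/365920) = √(-69150 - 233/948)*(1/365920) = √(-65554433/948)*(1/365920) = (I*√15536400621/474)*(1/365920) = I*√15536400621/173446080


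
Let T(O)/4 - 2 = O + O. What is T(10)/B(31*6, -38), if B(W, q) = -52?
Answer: -22/13 ≈ -1.6923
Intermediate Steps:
T(O) = 8 + 8*O (T(O) = 8 + 4*(O + O) = 8 + 4*(2*O) = 8 + 8*O)
T(10)/B(31*6, -38) = (8 + 8*10)/(-52) = (8 + 80)*(-1/52) = 88*(-1/52) = -22/13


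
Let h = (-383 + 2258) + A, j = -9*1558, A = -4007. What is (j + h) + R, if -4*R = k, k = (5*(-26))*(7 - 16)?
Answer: -32893/2 ≈ -16447.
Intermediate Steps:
j = -14022
h = -2132 (h = (-383 + 2258) - 4007 = 1875 - 4007 = -2132)
k = 1170 (k = -130*(-9) = 1170)
R = -585/2 (R = -¼*1170 = -585/2 ≈ -292.50)
(j + h) + R = (-14022 - 2132) - 585/2 = -16154 - 585/2 = -32893/2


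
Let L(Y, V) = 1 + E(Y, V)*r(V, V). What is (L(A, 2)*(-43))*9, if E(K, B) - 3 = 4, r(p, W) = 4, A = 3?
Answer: -11223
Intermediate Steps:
E(K, B) = 7 (E(K, B) = 3 + 4 = 7)
L(Y, V) = 29 (L(Y, V) = 1 + 7*4 = 1 + 28 = 29)
(L(A, 2)*(-43))*9 = (29*(-43))*9 = -1247*9 = -11223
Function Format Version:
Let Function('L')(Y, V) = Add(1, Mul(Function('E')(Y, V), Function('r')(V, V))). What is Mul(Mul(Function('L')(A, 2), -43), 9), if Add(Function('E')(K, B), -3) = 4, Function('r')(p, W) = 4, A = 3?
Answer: -11223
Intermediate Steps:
Function('E')(K, B) = 7 (Function('E')(K, B) = Add(3, 4) = 7)
Function('L')(Y, V) = 29 (Function('L')(Y, V) = Add(1, Mul(7, 4)) = Add(1, 28) = 29)
Mul(Mul(Function('L')(A, 2), -43), 9) = Mul(Mul(29, -43), 9) = Mul(-1247, 9) = -11223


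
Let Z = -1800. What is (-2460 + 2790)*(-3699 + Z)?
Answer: -1814670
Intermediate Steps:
(-2460 + 2790)*(-3699 + Z) = (-2460 + 2790)*(-3699 - 1800) = 330*(-5499) = -1814670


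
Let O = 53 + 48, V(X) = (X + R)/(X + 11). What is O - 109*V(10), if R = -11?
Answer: 2230/21 ≈ 106.19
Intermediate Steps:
V(X) = (-11 + X)/(11 + X) (V(X) = (X - 11)/(X + 11) = (-11 + X)/(11 + X))
O = 101
O - 109*V(10) = 101 - 109*(-11 + 10)/(11 + 10) = 101 - 109*(-1)/21 = 101 - 109*(-1/21) = 101 + 109/21 = 2230/21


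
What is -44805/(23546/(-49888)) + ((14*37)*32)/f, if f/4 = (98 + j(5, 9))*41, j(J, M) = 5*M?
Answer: 6552630926272/69025099 ≈ 94931.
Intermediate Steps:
f = 23452 (f = 4*((98 + 5*9)*41) = 4*((98 + 45)*41) = 4*(143*41) = 4*5863 = 23452)
-44805/(23546/(-49888)) + ((14*37)*32)/f = -44805/(23546/(-49888)) + ((14*37)*32)/23452 = -44805/(23546*(-1/49888)) + (518*32)*(1/23452) = -44805/(-11773/24944) + 16576*(1/23452) = -44805*(-24944/11773) + 4144/5863 = 1117615920/11773 + 4144/5863 = 6552630926272/69025099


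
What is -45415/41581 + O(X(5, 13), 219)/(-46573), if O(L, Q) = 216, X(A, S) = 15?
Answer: -2124094291/1936551913 ≈ -1.0968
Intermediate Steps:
-45415/41581 + O(X(5, 13), 219)/(-46573) = -45415/41581 + 216/(-46573) = -45415*1/41581 + 216*(-1/46573) = -45415/41581 - 216/46573 = -2124094291/1936551913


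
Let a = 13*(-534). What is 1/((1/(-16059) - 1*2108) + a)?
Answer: -16059/145333951 ≈ -0.00011050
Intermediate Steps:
a = -6942
1/((1/(-16059) - 1*2108) + a) = 1/((1/(-16059) - 1*2108) - 6942) = 1/((-1/16059 - 2108) - 6942) = 1/(-33852373/16059 - 6942) = 1/(-145333951/16059) = -16059/145333951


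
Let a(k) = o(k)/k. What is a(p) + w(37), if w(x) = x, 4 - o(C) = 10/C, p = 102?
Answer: 192673/5202 ≈ 37.038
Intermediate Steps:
o(C) = 4 - 10/C
a(k) = (4 - 10/k)/k
a(p) + w(37) = 2*(-5 + 2*102)/102**2 + 37 = 2*(1/10404)*(-5 + 204) + 37 = 2*(1/10404)*199 + 37 = 199/5202 + 37 = 192673/5202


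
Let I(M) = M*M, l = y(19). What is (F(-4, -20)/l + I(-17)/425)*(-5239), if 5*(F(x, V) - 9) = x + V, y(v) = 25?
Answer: -555334/125 ≈ -4442.7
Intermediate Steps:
F(x, V) = 9 + V/5 + x/5 (F(x, V) = 9 + (x + V)/5 = 9 + (V + x)/5 = 9 + (V/5 + x/5) = 9 + V/5 + x/5)
l = 25
I(M) = M²
(F(-4, -20)/l + I(-17)/425)*(-5239) = ((9 + (⅕)*(-20) + (⅕)*(-4))/25 + (-17)²/425)*(-5239) = ((9 - 4 - ⅘)*(1/25) + 289*(1/425))*(-5239) = ((21/5)*(1/25) + 17/25)*(-5239) = (21/125 + 17/25)*(-5239) = (106/125)*(-5239) = -555334/125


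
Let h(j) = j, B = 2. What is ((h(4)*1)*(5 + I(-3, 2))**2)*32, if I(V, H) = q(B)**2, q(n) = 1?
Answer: 4608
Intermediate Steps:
I(V, H) = 1 (I(V, H) = 1**2 = 1)
((h(4)*1)*(5 + I(-3, 2))**2)*32 = ((4*1)*(5 + 1)**2)*32 = (4*6**2)*32 = (4*36)*32 = 144*32 = 4608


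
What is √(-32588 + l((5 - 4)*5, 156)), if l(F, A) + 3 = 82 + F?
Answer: 2*I*√8126 ≈ 180.29*I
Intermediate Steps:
l(F, A) = 79 + F (l(F, A) = -3 + (82 + F) = 79 + F)
√(-32588 + l((5 - 4)*5, 156)) = √(-32588 + (79 + (5 - 4)*5)) = √(-32588 + (79 + 1*5)) = √(-32588 + (79 + 5)) = √(-32588 + 84) = √(-32504) = 2*I*√8126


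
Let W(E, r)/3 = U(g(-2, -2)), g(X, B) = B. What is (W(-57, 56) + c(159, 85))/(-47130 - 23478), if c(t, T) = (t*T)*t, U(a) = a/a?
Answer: -89537/2942 ≈ -30.434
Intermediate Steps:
U(a) = 1
c(t, T) = T*t² (c(t, T) = (T*t)*t = T*t²)
W(E, r) = 3 (W(E, r) = 3*1 = 3)
(W(-57, 56) + c(159, 85))/(-47130 - 23478) = (3 + 85*159²)/(-47130 - 23478) = (3 + 85*25281)/(-70608) = (3 + 2148885)*(-1/70608) = 2148888*(-1/70608) = -89537/2942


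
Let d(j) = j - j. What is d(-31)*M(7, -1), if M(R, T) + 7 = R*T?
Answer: 0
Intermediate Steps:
d(j) = 0
M(R, T) = -7 + R*T
d(-31)*M(7, -1) = 0*(-7 + 7*(-1)) = 0*(-7 - 7) = 0*(-14) = 0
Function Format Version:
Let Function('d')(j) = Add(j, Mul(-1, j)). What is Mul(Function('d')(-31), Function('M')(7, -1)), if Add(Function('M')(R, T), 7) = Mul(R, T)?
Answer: 0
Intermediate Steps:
Function('d')(j) = 0
Function('M')(R, T) = Add(-7, Mul(R, T))
Mul(Function('d')(-31), Function('M')(7, -1)) = Mul(0, Add(-7, Mul(7, -1))) = Mul(0, Add(-7, -7)) = Mul(0, -14) = 0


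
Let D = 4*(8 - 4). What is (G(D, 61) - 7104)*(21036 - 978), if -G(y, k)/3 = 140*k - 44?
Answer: -653730336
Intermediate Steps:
D = 16 (D = 4*4 = 16)
G(y, k) = 132 - 420*k (G(y, k) = -3*(140*k - 44) = -3*(-44 + 140*k) = 132 - 420*k)
(G(D, 61) - 7104)*(21036 - 978) = ((132 - 420*61) - 7104)*(21036 - 978) = ((132 - 25620) - 7104)*20058 = (-25488 - 7104)*20058 = -32592*20058 = -653730336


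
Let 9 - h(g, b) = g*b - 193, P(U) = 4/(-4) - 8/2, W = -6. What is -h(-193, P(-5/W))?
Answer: 763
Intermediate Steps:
P(U) = -5 (P(U) = 4*(-¼) - 8*½ = -1 - 4 = -5)
h(g, b) = 202 - b*g (h(g, b) = 9 - (g*b - 193) = 9 - (b*g - 193) = 9 - (-193 + b*g) = 9 + (193 - b*g) = 202 - b*g)
-h(-193, P(-5/W)) = -(202 - 1*(-5)*(-193)) = -(202 - 965) = -1*(-763) = 763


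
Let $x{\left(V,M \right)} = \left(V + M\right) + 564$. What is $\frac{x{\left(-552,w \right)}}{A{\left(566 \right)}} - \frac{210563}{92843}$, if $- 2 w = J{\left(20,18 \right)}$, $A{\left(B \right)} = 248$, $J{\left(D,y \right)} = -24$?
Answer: $- \frac{6248924}{2878133} \approx -2.1712$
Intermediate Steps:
$w = 12$ ($w = \left(- \frac{1}{2}\right) \left(-24\right) = 12$)
$x{\left(V,M \right)} = 564 + M + V$ ($x{\left(V,M \right)} = \left(M + V\right) + 564 = 564 + M + V$)
$\frac{x{\left(-552,w \right)}}{A{\left(566 \right)}} - \frac{210563}{92843} = \frac{564 + 12 - 552}{248} - \frac{210563}{92843} = 24 \cdot \frac{1}{248} - \frac{210563}{92843} = \frac{3}{31} - \frac{210563}{92843} = - \frac{6248924}{2878133}$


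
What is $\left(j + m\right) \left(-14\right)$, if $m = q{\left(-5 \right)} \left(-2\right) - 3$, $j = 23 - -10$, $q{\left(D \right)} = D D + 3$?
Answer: $364$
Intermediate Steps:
$q{\left(D \right)} = 3 + D^{2}$ ($q{\left(D \right)} = D^{2} + 3 = 3 + D^{2}$)
$j = 33$ ($j = 23 + 10 = 33$)
$m = -59$ ($m = \left(3 + \left(-5\right)^{2}\right) \left(-2\right) - 3 = \left(3 + 25\right) \left(-2\right) - 3 = 28 \left(-2\right) - 3 = -56 - 3 = -59$)
$\left(j + m\right) \left(-14\right) = \left(33 - 59\right) \left(-14\right) = \left(-26\right) \left(-14\right) = 364$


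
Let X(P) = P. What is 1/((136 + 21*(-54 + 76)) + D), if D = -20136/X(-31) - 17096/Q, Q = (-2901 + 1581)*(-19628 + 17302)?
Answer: 11897490/14842628213 ≈ 0.00080158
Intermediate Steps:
Q = 3070320 (Q = -1320*(-2326) = 3070320)
D = 7727929193/11897490 (D = -20136/(-31) - 17096/3070320 = -20136*(-1/31) - 17096*1/3070320 = 20136/31 - 2137/383790 = 7727929193/11897490 ≈ 649.54)
1/((136 + 21*(-54 + 76)) + D) = 1/((136 + 21*(-54 + 76)) + 7727929193/11897490) = 1/((136 + 21*22) + 7727929193/11897490) = 1/((136 + 462) + 7727929193/11897490) = 1/(598 + 7727929193/11897490) = 1/(14842628213/11897490) = 11897490/14842628213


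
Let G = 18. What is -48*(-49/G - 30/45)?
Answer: 488/3 ≈ 162.67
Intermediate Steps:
-48*(-49/G - 30/45) = -48*(-49/18 - 30/45) = -48*(-49*1/18 - 30*1/45) = -48*(-49/18 - 2/3) = -48*(-61/18) = 488/3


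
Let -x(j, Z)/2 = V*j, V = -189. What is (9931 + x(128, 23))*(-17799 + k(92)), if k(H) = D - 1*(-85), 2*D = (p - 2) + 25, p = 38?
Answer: -2062426605/2 ≈ -1.0312e+9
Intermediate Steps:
D = 61/2 (D = ((38 - 2) + 25)/2 = (36 + 25)/2 = (½)*61 = 61/2 ≈ 30.500)
k(H) = 231/2 (k(H) = 61/2 - 1*(-85) = 61/2 + 85 = 231/2)
x(j, Z) = 378*j (x(j, Z) = -(-378)*j = 378*j)
(9931 + x(128, 23))*(-17799 + k(92)) = (9931 + 378*128)*(-17799 + 231/2) = (9931 + 48384)*(-35367/2) = 58315*(-35367/2) = -2062426605/2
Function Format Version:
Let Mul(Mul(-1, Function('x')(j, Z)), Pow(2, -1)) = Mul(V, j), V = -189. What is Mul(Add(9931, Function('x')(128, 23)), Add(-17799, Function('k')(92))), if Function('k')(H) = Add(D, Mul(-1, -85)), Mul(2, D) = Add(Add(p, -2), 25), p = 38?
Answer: Rational(-2062426605, 2) ≈ -1.0312e+9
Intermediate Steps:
D = Rational(61, 2) (D = Mul(Rational(1, 2), Add(Add(38, -2), 25)) = Mul(Rational(1, 2), Add(36, 25)) = Mul(Rational(1, 2), 61) = Rational(61, 2) ≈ 30.500)
Function('k')(H) = Rational(231, 2) (Function('k')(H) = Add(Rational(61, 2), Mul(-1, -85)) = Add(Rational(61, 2), 85) = Rational(231, 2))
Function('x')(j, Z) = Mul(378, j) (Function('x')(j, Z) = Mul(-2, Mul(-189, j)) = Mul(378, j))
Mul(Add(9931, Function('x')(128, 23)), Add(-17799, Function('k')(92))) = Mul(Add(9931, Mul(378, 128)), Add(-17799, Rational(231, 2))) = Mul(Add(9931, 48384), Rational(-35367, 2)) = Mul(58315, Rational(-35367, 2)) = Rational(-2062426605, 2)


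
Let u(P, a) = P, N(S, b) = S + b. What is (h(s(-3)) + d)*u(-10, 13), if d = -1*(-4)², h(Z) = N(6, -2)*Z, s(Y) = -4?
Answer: 320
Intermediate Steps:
h(Z) = 4*Z (h(Z) = (6 - 2)*Z = 4*Z)
d = -16 (d = -1*16 = -16)
(h(s(-3)) + d)*u(-10, 13) = (4*(-4) - 16)*(-10) = (-16 - 16)*(-10) = -32*(-10) = 320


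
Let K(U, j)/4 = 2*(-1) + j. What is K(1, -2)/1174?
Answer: -8/587 ≈ -0.013629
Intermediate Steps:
K(U, j) = -8 + 4*j (K(U, j) = 4*(2*(-1) + j) = 4*(-2 + j) = -8 + 4*j)
K(1, -2)/1174 = (-8 + 4*(-2))/1174 = (-8 - 8)*(1/1174) = -16*1/1174 = -8/587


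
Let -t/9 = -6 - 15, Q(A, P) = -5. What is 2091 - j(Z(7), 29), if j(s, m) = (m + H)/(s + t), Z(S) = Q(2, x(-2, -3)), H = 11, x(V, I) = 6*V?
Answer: 48088/23 ≈ 2090.8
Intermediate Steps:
t = 189 (t = -9*(-6 - 15) = -9*(-21) = 189)
Z(S) = -5
j(s, m) = (11 + m)/(189 + s) (j(s, m) = (m + 11)/(s + 189) = (11 + m)/(189 + s))
2091 - j(Z(7), 29) = 2091 - (11 + 29)/(189 - 5) = 2091 - 40/184 = 2091 - 1*5/23 = 2091 - 5/23 = 48088/23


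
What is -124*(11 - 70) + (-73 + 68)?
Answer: 7311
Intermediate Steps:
-124*(11 - 70) + (-73 + 68) = -124*(-59) - 5 = 7316 - 5 = 7311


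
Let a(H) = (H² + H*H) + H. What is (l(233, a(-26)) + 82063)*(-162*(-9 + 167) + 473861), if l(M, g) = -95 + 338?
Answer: 36894899090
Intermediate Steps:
a(H) = H + 2*H² (a(H) = (H² + H²) + H = 2*H² + H = H + 2*H²)
l(M, g) = 243
(l(233, a(-26)) + 82063)*(-162*(-9 + 167) + 473861) = (243 + 82063)*(-162*(-9 + 167) + 473861) = 82306*(-162*158 + 473861) = 82306*(-25596 + 473861) = 82306*448265 = 36894899090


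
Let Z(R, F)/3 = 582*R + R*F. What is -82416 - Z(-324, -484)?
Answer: 12840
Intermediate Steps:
Z(R, F) = 1746*R + 3*F*R (Z(R, F) = 3*(582*R + R*F) = 3*(582*R + F*R) = 1746*R + 3*F*R)
-82416 - Z(-324, -484) = -82416 - 3*(-324)*(582 - 484) = -82416 - 3*(-324)*98 = -82416 - 1*(-95256) = -82416 + 95256 = 12840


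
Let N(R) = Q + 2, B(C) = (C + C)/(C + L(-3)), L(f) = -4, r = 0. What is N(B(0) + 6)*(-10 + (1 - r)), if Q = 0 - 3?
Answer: 9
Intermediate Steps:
Q = -3
B(C) = 2*C/(-4 + C) (B(C) = (C + C)/(C - 4) = (2*C)/(-4 + C) = 2*C/(-4 + C))
N(R) = -1 (N(R) = -3 + 2 = -1)
N(B(0) + 6)*(-10 + (1 - r)) = -(-10 + (1 - 1*0)) = -(-10 + (1 + 0)) = -(-10 + 1) = -1*(-9) = 9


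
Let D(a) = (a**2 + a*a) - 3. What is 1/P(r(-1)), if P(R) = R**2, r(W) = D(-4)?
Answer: 1/841 ≈ 0.0011891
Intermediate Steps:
D(a) = -3 + 2*a**2 (D(a) = (a**2 + a**2) - 3 = 2*a**2 - 3 = -3 + 2*a**2)
r(W) = 29 (r(W) = -3 + 2*(-4)**2 = -3 + 2*16 = -3 + 32 = 29)
1/P(r(-1)) = 1/(29**2) = 1/841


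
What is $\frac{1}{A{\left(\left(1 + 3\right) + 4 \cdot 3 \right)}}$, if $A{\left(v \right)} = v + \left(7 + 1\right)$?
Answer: $\frac{1}{24} \approx 0.041667$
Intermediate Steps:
$A{\left(v \right)} = 8 + v$ ($A{\left(v \right)} = v + 8 = 8 + v$)
$\frac{1}{A{\left(\left(1 + 3\right) + 4 \cdot 3 \right)}} = \frac{1}{8 + \left(\left(1 + 3\right) + 4 \cdot 3\right)} = \frac{1}{8 + \left(4 + 12\right)} = \frac{1}{8 + 16} = \frac{1}{24}$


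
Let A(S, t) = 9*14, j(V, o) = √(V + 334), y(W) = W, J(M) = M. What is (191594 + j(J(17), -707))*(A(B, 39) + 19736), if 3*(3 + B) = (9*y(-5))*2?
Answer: 3805440028 + 59586*√39 ≈ 3.8058e+9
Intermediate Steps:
j(V, o) = √(334 + V)
B = -33 (B = -3 + ((9*(-5))*2)/3 = -3 + (-45*2)/3 = -3 + (⅓)*(-90) = -3 - 30 = -33)
A(S, t) = 126
(191594 + j(J(17), -707))*(A(B, 39) + 19736) = (191594 + √(334 + 17))*(126 + 19736) = (191594 + √351)*19862 = (191594 + 3*√39)*19862 = 3805440028 + 59586*√39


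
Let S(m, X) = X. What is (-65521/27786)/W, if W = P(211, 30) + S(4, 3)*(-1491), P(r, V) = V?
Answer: 65521/123453198 ≈ 0.00053074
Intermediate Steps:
W = -4443 (W = 30 + 3*(-1491) = 30 - 4473 = -4443)
(-65521/27786)/W = -65521/27786/(-4443) = -65521*1/27786*(-1/4443) = -65521/27786*(-1/4443) = 65521/123453198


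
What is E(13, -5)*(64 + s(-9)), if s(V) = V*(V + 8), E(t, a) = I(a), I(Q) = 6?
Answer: 438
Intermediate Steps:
E(t, a) = 6
s(V) = V*(8 + V)
E(13, -5)*(64 + s(-9)) = 6*(64 - 9*(8 - 9)) = 6*(64 - 9*(-1)) = 6*(64 + 9) = 6*73 = 438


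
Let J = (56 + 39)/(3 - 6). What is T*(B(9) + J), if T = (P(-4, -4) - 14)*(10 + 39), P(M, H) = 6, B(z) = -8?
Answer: 46648/3 ≈ 15549.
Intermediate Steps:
J = -95/3 (J = 95/(-3) = 95*(-⅓) = -95/3 ≈ -31.667)
T = -392 (T = (6 - 14)*(10 + 39) = -8*49 = -392)
T*(B(9) + J) = -392*(-8 - 95/3) = -392*(-119/3) = 46648/3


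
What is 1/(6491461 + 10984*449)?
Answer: 1/11423277 ≈ 8.7541e-8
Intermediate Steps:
1/(6491461 + 10984*449) = 1/(6491461 + 4931816) = 1/11423277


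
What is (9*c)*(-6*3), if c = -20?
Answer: 3240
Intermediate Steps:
(9*c)*(-6*3) = (9*(-20))*(-6*3) = -180*(-18) = 3240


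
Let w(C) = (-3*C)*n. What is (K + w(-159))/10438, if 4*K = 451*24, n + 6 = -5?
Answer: -2541/10438 ≈ -0.24344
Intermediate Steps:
n = -11 (n = -6 - 5 = -11)
K = 2706 (K = (451*24)/4 = (¼)*10824 = 2706)
w(C) = 33*C (w(C) = -3*C*(-11) = 33*C)
(K + w(-159))/10438 = (2706 + 33*(-159))/10438 = (2706 - 5247)*(1/10438) = -2541*1/10438 = -2541/10438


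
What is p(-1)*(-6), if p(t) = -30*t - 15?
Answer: -90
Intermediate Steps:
p(t) = -15 - 30*t
p(-1)*(-6) = (-15 - 30*(-1))*(-6) = (-15 + 30)*(-6) = 15*(-6) = -90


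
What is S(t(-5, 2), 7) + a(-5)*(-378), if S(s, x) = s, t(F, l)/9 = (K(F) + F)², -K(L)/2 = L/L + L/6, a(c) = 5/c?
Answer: 634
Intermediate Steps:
K(L) = -2 - L/3 (K(L) = -2*(L/L + L/6) = -2*(1 + L*(⅙)) = -2*(1 + L/6) = -2 - L/3)
t(F, l) = 9*(-2 + 2*F/3)² (t(F, l) = 9*((-2 - F/3) + F)² = 9*(-2 + 2*F/3)²)
S(t(-5, 2), 7) + a(-5)*(-378) = 4*(-3 - 5)² + (5/(-5))*(-378) = 4*(-8)² + (5*(-⅕))*(-378) = 4*64 - 1*(-378) = 256 + 378 = 634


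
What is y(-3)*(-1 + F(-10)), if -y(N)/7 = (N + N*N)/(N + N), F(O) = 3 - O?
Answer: 84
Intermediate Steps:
y(N) = -7*(N + N²)/(2*N) (y(N) = -7*(N + N*N)/(N + N) = -7*(N + N²)/(2*N))
y(-3)*(-1 + F(-10)) = (-7/2 - 7/2*(-3))*(-1 + (3 - 1*(-10))) = (-7/2 + 21/2)*(-1 + (3 + 10)) = 7*(-1 + 13) = 7*12 = 84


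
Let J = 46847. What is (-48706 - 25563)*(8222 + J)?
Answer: -4089919561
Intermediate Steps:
(-48706 - 25563)*(8222 + J) = (-48706 - 25563)*(8222 + 46847) = -74269*55069 = -4089919561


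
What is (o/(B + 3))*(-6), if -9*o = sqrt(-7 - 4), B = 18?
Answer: 2*I*sqrt(11)/63 ≈ 0.10529*I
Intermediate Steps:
o = -I*sqrt(11)/9 (o = -sqrt(-7 - 4)/9 = -I*sqrt(11)/9 ≈ -0.36851*I)
(o/(B + 3))*(-6) = ((-I*sqrt(11)/9)/(18 + 3))*(-6) = ((-I*sqrt(11)/9)/21)*(-6) = -I*sqrt(11)/189*(-6) = 2*I*sqrt(11)/63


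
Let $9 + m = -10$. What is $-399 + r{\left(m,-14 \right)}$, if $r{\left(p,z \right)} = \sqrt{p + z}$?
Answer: $-399 + i \sqrt{33} \approx -399.0 + 5.7446 i$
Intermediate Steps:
$m = -19$ ($m = -9 - 10 = -19$)
$-399 + r{\left(m,-14 \right)} = -399 + \sqrt{-19 - 14} = -399 + \sqrt{-33} = -399 + i \sqrt{33}$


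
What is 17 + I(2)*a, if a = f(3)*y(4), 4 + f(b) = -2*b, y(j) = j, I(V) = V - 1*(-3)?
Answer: -183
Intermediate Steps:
I(V) = 3 + V (I(V) = V + 3 = 3 + V)
f(b) = -4 - 2*b
a = -40 (a = (-4 - 2*3)*4 = (-4 - 6)*4 = -10*4 = -40)
17 + I(2)*a = 17 + (3 + 2)*(-40) = 17 + 5*(-40) = 17 - 200 = -183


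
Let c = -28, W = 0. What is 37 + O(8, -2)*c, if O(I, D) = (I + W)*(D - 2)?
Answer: 933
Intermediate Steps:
O(I, D) = I*(-2 + D) (O(I, D) = (I + 0)*(D - 2) = I*(-2 + D))
37 + O(8, -2)*c = 37 + (8*(-2 - 2))*(-28) = 37 + (8*(-4))*(-28) = 37 - 32*(-28) = 37 + 896 = 933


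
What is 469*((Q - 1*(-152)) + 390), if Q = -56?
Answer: 227934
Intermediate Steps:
469*((Q - 1*(-152)) + 390) = 469*((-56 - 1*(-152)) + 390) = 469*((-56 + 152) + 390) = 469*(96 + 390) = 469*486 = 227934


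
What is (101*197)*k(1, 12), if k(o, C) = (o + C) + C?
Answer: 497425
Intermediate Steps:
k(o, C) = o + 2*C (k(o, C) = (C + o) + C = o + 2*C)
(101*197)*k(1, 12) = (101*197)*(1 + 2*12) = 19897*(1 + 24) = 19897*25 = 497425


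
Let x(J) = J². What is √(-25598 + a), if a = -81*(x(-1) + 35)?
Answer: I*√28514 ≈ 168.86*I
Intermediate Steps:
a = -2916 (a = -81*((-1)² + 35) = -81*(1 + 35) = -81*36 = -2916)
√(-25598 + a) = √(-25598 - 2916) = √(-28514) = I*√28514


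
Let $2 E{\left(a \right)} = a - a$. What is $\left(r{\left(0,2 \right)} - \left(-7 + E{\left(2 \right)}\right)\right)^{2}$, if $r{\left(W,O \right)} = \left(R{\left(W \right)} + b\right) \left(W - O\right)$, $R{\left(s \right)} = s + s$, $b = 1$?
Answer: $25$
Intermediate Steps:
$E{\left(a \right)} = 0$ ($E{\left(a \right)} = \frac{a - a}{2} = \frac{1}{2} \cdot 0 = 0$)
$R{\left(s \right)} = 2 s$
$r{\left(W,O \right)} = \left(1 + 2 W\right) \left(W - O\right)$ ($r{\left(W,O \right)} = \left(2 W + 1\right) \left(W - O\right) = \left(1 + 2 W\right) \left(W - O\right)$)
$\left(r{\left(0,2 \right)} - \left(-7 + E{\left(2 \right)}\right)\right)^{2} = \left(\left(0 - 2 + 2 \cdot 0^{2} - 4 \cdot 0\right) + \left(7 - 0\right)\right)^{2} = \left(\left(0 - 2 + 2 \cdot 0 + 0\right) + \left(7 + 0\right)\right)^{2} = \left(\left(0 - 2 + 0 + 0\right) + 7\right)^{2} = \left(-2 + 7\right)^{2} = 5^{2} = 25$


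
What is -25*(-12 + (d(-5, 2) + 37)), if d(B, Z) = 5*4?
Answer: -1125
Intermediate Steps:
d(B, Z) = 20
-25*(-12 + (d(-5, 2) + 37)) = -25*(-12 + (20 + 37)) = -25*(-12 + 57) = -25*45 = -1125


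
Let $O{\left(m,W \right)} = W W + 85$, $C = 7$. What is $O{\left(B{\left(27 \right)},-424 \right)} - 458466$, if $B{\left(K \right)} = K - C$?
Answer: $-278605$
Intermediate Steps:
$B{\left(K \right)} = -7 + K$ ($B{\left(K \right)} = K - 7 = -7 + K$)
$O{\left(m,W \right)} = 85 + W^{2}$ ($O{\left(m,W \right)} = W^{2} + 85 = 85 + W^{2}$)
$O{\left(B{\left(27 \right)},-424 \right)} - 458466 = \left(85 + \left(-424\right)^{2}\right) - 458466 = \left(85 + 179776\right) - 458466 = 179861 - 458466 = -278605$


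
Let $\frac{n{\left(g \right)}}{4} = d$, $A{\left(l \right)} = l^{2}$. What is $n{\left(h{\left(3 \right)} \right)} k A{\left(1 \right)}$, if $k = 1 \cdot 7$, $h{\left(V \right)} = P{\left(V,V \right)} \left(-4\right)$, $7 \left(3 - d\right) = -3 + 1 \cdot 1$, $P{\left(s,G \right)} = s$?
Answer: $92$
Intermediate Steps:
$d = \frac{23}{7}$ ($d = 3 - \frac{-3 + 1 \cdot 1}{7} = 3 - \frac{-3 + 1}{7} = 3 - - \frac{2}{7} = 3 + \frac{2}{7} = \frac{23}{7} \approx 3.2857$)
$h{\left(V \right)} = - 4 V$ ($h{\left(V \right)} = V \left(-4\right) = - 4 V$)
$k = 7$
$n{\left(g \right)} = \frac{92}{7}$ ($n{\left(g \right)} = 4 \cdot \frac{23}{7} = \frac{92}{7}$)
$n{\left(h{\left(3 \right)} \right)} k A{\left(1 \right)} = \frac{92}{7} \cdot 7 \cdot 1^{2} = 92 \cdot 1 = 92$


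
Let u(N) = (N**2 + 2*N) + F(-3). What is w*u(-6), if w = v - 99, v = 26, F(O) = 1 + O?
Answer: -1606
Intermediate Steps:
u(N) = -2 + N**2 + 2*N (u(N) = (N**2 + 2*N) + (1 - 3) = (N**2 + 2*N) - 2 = -2 + N**2 + 2*N)
w = -73 (w = 26 - 99 = -73)
w*u(-6) = -73*(-2 + (-6)**2 + 2*(-6)) = -73*(-2 + 36 - 12) = -73*22 = -1606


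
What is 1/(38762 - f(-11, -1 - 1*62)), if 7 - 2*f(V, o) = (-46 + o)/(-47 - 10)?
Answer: 57/2209289 ≈ 2.5800e-5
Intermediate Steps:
f(V, o) = 353/114 + o/114 (f(V, o) = 7/2 - (-46 + o)/(2*(-47 - 10)) = 7/2 - (-46 + o)/(2*(-57)) = 7/2 - (-46 + o)*(-1)/(2*57) = 7/2 - (46/57 - o/57)/2 = 7/2 + (-23/57 + o/114) = 353/114 + o/114)
1/(38762 - f(-11, -1 - 1*62)) = 1/(38762 - (353/114 + (-1 - 1*62)/114)) = 1/(38762 - (353/114 + (-1 - 62)/114)) = 1/(38762 - (353/114 + (1/114)*(-63))) = 1/(38762 - (353/114 - 21/38)) = 1/(38762 - 1*145/57) = 1/(38762 - 145/57) = 1/(2209289/57) = 57/2209289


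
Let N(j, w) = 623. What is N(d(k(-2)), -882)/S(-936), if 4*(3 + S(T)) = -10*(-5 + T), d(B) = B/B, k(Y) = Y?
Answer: 1246/4699 ≈ 0.26516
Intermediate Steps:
d(B) = 1
S(T) = 19/2 - 5*T/2 (S(T) = -3 + (-10*(-5 + T))/4 = -3 + (50 - 10*T)/4 = -3 + (25/2 - 5*T/2) = 19/2 - 5*T/2)
N(d(k(-2)), -882)/S(-936) = 623/(19/2 - 5/2*(-936)) = 623/(19/2 + 2340) = 623/(4699/2) = 623*(2/4699) = 1246/4699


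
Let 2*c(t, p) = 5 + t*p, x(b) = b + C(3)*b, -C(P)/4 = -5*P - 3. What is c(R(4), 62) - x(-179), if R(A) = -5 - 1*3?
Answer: 25643/2 ≈ 12822.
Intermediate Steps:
R(A) = -8 (R(A) = -5 - 3 = -8)
C(P) = 12 + 20*P (C(P) = -4*(-5*P - 3) = -4*(-3 - 5*P) = 12 + 20*P)
x(b) = 73*b (x(b) = b + (12 + 20*3)*b = b + (12 + 60)*b = b + 72*b = 73*b)
c(t, p) = 5/2 + p*t/2 (c(t, p) = (5 + t*p)/2 = (5 + p*t)/2 = 5/2 + p*t/2)
c(R(4), 62) - x(-179) = (5/2 + (½)*62*(-8)) - 73*(-179) = (5/2 - 248) - 1*(-13067) = -491/2 + 13067 = 25643/2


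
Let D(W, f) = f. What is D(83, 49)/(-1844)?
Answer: -49/1844 ≈ -0.026573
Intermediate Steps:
D(83, 49)/(-1844) = 49/(-1844) = 49*(-1/1844) = -49/1844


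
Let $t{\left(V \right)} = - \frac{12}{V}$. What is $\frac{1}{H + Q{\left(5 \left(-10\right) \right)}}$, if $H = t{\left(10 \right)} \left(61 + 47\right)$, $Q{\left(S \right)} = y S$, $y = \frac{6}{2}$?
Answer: $- \frac{5}{1398} \approx -0.0035765$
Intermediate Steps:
$y = 3$ ($y = 6 \cdot \frac{1}{2} = 3$)
$Q{\left(S \right)} = 3 S$
$H = - \frac{648}{5}$ ($H = - \frac{12}{10} \left(61 + 47\right) = \left(-12\right) \frac{1}{10} \cdot 108 = \left(- \frac{6}{5}\right) 108 = - \frac{648}{5} \approx -129.6$)
$\frac{1}{H + Q{\left(5 \left(-10\right) \right)}} = \frac{1}{- \frac{648}{5} + 3 \cdot 5 \left(-10\right)} = \frac{1}{- \frac{648}{5} + 3 \left(-50\right)} = \frac{1}{- \frac{648}{5} - 150} = \frac{1}{- \frac{1398}{5}} = - \frac{5}{1398}$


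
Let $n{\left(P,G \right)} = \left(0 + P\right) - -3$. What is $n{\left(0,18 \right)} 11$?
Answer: $33$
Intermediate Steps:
$n{\left(P,G \right)} = 3 + P$ ($n{\left(P,G \right)} = P + 3 = 3 + P$)
$n{\left(0,18 \right)} 11 = \left(3 + 0\right) 11 = 3 \cdot 11 = 33$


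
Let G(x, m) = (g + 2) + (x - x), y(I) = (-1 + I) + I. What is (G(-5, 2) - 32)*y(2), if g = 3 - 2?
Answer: -87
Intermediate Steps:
g = 1
y(I) = -1 + 2*I
G(x, m) = 3 (G(x, m) = (1 + 2) + (x - x) = 3 + 0 = 3)
(G(-5, 2) - 32)*y(2) = (3 - 32)*(-1 + 2*2) = -29*(-1 + 4) = -29*3 = -87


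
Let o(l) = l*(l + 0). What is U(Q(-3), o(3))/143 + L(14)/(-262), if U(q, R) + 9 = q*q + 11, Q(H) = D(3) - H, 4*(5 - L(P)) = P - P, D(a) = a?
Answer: 9241/37466 ≈ 0.24665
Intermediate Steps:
o(l) = l² (o(l) = l*l = l²)
L(P) = 5 (L(P) = 5 - (P - P)/4 = 5 - ¼*0 = 5 + 0 = 5)
Q(H) = 3 - H
U(q, R) = 2 + q² (U(q, R) = -9 + (q*q + 11) = -9 + (q² + 11) = -9 + (11 + q²) = 2 + q²)
U(Q(-3), o(3))/143 + L(14)/(-262) = (2 + (3 - 1*(-3))²)/143 + 5/(-262) = (2 + (3 + 3)²)*(1/143) + 5*(-1/262) = (2 + 6²)*(1/143) - 5/262 = (2 + 36)*(1/143) - 5/262 = 38*(1/143) - 5/262 = 38/143 - 5/262 = 9241/37466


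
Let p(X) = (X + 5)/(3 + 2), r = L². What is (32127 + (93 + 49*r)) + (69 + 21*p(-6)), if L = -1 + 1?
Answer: 161424/5 ≈ 32285.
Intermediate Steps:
L = 0
r = 0 (r = 0² = 0)
p(X) = 1 + X/5 (p(X) = (5 + X)/5 = (5 + X)*(⅕) = 1 + X/5)
(32127 + (93 + 49*r)) + (69 + 21*p(-6)) = (32127 + (93 + 49*0)) + (69 + 21*(1 + (⅕)*(-6))) = (32127 + (93 + 0)) + (69 + 21*(1 - 6/5)) = (32127 + 93) + (69 + 21*(-⅕)) = 32220 + (69 - 21/5) = 32220 + 324/5 = 161424/5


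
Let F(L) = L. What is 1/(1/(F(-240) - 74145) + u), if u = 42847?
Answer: 74385/3187174094 ≈ 2.3339e-5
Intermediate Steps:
1/(1/(F(-240) - 74145) + u) = 1/(1/(-240 - 74145) + 42847) = 1/(1/(-74385) + 42847) = 1/(-1/74385 + 42847) = 1/(3187174094/74385) = 74385/3187174094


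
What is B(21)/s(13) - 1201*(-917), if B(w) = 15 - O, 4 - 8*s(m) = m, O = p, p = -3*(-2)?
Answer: 1101309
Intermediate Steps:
p = 6
O = 6
s(m) = ½ - m/8
B(w) = 9 (B(w) = 15 - 1*6 = 15 - 6 = 9)
B(21)/s(13) - 1201*(-917) = 9/(½ - ⅛*13) - 1201*(-917) = 9/(½ - 13/8) + 1101317 = 9/(-9/8) + 1101317 = 9*(-8/9) + 1101317 = -8 + 1101317 = 1101309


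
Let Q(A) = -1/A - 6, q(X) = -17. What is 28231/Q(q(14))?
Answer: -479927/101 ≈ -4751.8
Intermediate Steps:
Q(A) = -6 - 1/A
28231/Q(q(14)) = 28231/(-6 - 1/(-17)) = 28231/(-6 - 1*(-1/17)) = 28231/(-6 + 1/17) = 28231/(-101/17) = 28231*(-17/101) = -479927/101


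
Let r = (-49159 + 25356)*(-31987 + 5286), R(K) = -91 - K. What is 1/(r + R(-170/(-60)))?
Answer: 6/3813382855 ≈ 1.5734e-9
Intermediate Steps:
r = 635563903 (r = -23803*(-26701) = 635563903)
1/(r + R(-170/(-60))) = 1/(635563903 + (-91 - (-170)/(-60))) = 1/(635563903 + (-91 - (-170)*(-1)/60)) = 1/(635563903 + (-91 - 1*17/6)) = 1/(635563903 + (-91 - 17/6)) = 1/(635563903 - 563/6) = 1/(3813382855/6) = 6/3813382855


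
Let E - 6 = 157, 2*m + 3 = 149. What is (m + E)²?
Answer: 55696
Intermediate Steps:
m = 73 (m = -3/2 + (½)*149 = -3/2 + 149/2 = 73)
E = 163 (E = 6 + 157 = 163)
(m + E)² = (73 + 163)² = 236² = 55696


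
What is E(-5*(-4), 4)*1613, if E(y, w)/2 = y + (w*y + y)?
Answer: 387120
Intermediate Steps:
E(y, w) = 4*y + 2*w*y (E(y, w) = 2*(y + (w*y + y)) = 2*(y + (y + w*y)) = 2*(2*y + w*y) = 4*y + 2*w*y)
E(-5*(-4), 4)*1613 = (2*(-5*(-4))*(2 + 4))*1613 = (2*20*6)*1613 = 240*1613 = 387120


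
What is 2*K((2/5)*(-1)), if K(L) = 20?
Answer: 40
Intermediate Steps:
2*K((2/5)*(-1)) = 2*20 = 40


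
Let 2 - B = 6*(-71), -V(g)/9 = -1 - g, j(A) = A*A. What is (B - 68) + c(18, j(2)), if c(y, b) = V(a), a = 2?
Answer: 387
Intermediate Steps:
j(A) = A²
V(g) = 9 + 9*g (V(g) = -9*(-1 - g) = 9 + 9*g)
B = 428 (B = 2 - 6*(-71) = 2 - 1*(-426) = 2 + 426 = 428)
c(y, b) = 27 (c(y, b) = 9 + 9*2 = 9 + 18 = 27)
(B - 68) + c(18, j(2)) = (428 - 68) + 27 = 360 + 27 = 387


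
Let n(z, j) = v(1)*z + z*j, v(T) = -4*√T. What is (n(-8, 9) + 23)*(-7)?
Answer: 119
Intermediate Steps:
n(z, j) = -4*z + j*z (n(z, j) = (-4*√1)*z + z*j = (-4*1)*z + j*z = -4*z + j*z)
(n(-8, 9) + 23)*(-7) = (-8*(-4 + 9) + 23)*(-7) = (-8*5 + 23)*(-7) = (-40 + 23)*(-7) = -17*(-7) = 119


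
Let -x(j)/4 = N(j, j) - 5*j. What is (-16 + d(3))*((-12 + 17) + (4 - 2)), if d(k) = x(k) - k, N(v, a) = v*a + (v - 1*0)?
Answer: -49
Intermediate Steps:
N(v, a) = v + a*v (N(v, a) = a*v + (v + 0) = a*v + v = v + a*v)
x(j) = 20*j - 4*j*(1 + j) (x(j) = -4*(j*(1 + j) - 5*j) = -4*(-5*j + j*(1 + j)) = 20*j - 4*j*(1 + j))
d(k) = -k + 4*k*(4 - k) (d(k) = 4*k*(4 - k) - k = -k + 4*k*(4 - k))
(-16 + d(3))*((-12 + 17) + (4 - 2)) = (-16 + 3*(15 - 4*3))*((-12 + 17) + (4 - 2)) = (-16 + 3*(15 - 12))*(5 + 2) = (-16 + 3*3)*7 = (-16 + 9)*7 = -7*7 = -49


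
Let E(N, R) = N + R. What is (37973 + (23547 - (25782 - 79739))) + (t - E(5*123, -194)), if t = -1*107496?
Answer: 7560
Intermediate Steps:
t = -107496
(37973 + (23547 - (25782 - 79739))) + (t - E(5*123, -194)) = (37973 + (23547 - (25782 - 79739))) + (-107496 - (5*123 - 194)) = (37973 + (23547 - 1*(-53957))) + (-107496 - (615 - 194)) = (37973 + (23547 + 53957)) + (-107496 - 1*421) = (37973 + 77504) + (-107496 - 421) = 115477 - 107917 = 7560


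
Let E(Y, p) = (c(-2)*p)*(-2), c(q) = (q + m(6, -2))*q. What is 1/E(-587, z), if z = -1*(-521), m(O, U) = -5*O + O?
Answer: -1/54184 ≈ -1.8456e-5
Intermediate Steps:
m(O, U) = -4*O
z = 521
c(q) = q*(-24 + q) (c(q) = (q - 4*6)*q = (q - 24)*q = (-24 + q)*q = q*(-24 + q))
E(Y, p) = -104*p (E(Y, p) = ((-2*(-24 - 2))*p)*(-2) = ((-2*(-26))*p)*(-2) = (52*p)*(-2) = -104*p)
1/E(-587, z) = 1/(-104*521) = 1/(-54184) = -1/54184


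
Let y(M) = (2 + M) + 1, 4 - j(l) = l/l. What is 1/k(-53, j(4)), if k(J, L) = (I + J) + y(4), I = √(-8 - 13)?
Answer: -46/2137 - I*√21/2137 ≈ -0.021526 - 0.0021444*I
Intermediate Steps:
I = I*√21 (I = √(-21) = I*√21 ≈ 4.5826*I)
j(l) = 3 (j(l) = 4 - l/l = 4 - 1*1 = 4 - 1 = 3)
y(M) = 3 + M
k(J, L) = 7 + J + I*√21 (k(J, L) = (I*√21 + J) + (3 + 4) = (J + I*√21) + 7 = 7 + J + I*√21)
1/k(-53, j(4)) = 1/(7 - 53 + I*√21) = 1/(-46 + I*√21)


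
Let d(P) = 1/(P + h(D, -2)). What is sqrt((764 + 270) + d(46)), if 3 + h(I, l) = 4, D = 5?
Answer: sqrt(2284153)/47 ≈ 32.156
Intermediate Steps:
h(I, l) = 1 (h(I, l) = -3 + 4 = 1)
d(P) = 1/(1 + P) (d(P) = 1/(P + 1) = 1/(1 + P))
sqrt((764 + 270) + d(46)) = sqrt((764 + 270) + 1/(1 + 46)) = sqrt(1034 + 1/47) = sqrt(48599/47) = sqrt(2284153)/47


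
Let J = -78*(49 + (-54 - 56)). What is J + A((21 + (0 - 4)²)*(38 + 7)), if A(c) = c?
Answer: 6423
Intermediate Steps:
J = 4758 (J = -78*(49 - 110) = -78*(-61) = 4758)
J + A((21 + (0 - 4)²)*(38 + 7)) = 4758 + (21 + (0 - 4)²)*(38 + 7) = 4758 + (21 + (-4)²)*45 = 4758 + (21 + 16)*45 = 4758 + 37*45 = 4758 + 1665 = 6423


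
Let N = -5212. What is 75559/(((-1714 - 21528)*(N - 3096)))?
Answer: 75559/193094536 ≈ 0.00039131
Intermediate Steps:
75559/(((-1714 - 21528)*(N - 3096))) = 75559/(((-1714 - 21528)*(-5212 - 3096))) = 75559/((-23242*(-8308))) = 75559/193094536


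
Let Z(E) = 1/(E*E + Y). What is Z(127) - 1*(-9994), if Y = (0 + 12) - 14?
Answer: 161173239/16127 ≈ 9994.0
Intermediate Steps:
Y = -2 (Y = 12 - 14 = -2)
Z(E) = 1/(-2 + E²) (Z(E) = 1/(E*E - 2) = 1/(E² - 2) = 1/(-2 + E²))
Z(127) - 1*(-9994) = 1/(-2 + 127²) - 1*(-9994) = 1/(-2 + 16129) + 9994 = 1/16127 + 9994 = 161173239/16127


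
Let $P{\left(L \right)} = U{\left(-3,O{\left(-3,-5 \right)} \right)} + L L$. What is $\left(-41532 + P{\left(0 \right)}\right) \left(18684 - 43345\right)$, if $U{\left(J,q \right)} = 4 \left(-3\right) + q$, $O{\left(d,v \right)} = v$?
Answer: $1024639889$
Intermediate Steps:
$U{\left(J,q \right)} = -12 + q$
$P{\left(L \right)} = -17 + L^{2}$ ($P{\left(L \right)} = \left(-12 - 5\right) + L L = -17 + L^{2}$)
$\left(-41532 + P{\left(0 \right)}\right) \left(18684 - 43345\right) = \left(-41532 - \left(17 - 0^{2}\right)\right) \left(18684 - 43345\right) = \left(-41532 + \left(-17 + 0\right)\right) \left(-24661\right) = \left(-41532 - 17\right) \left(-24661\right) = \left(-41549\right) \left(-24661\right) = 1024639889$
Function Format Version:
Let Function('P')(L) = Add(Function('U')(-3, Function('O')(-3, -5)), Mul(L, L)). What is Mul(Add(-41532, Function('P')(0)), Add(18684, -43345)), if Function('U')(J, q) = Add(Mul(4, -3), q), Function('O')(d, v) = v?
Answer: 1024639889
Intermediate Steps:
Function('U')(J, q) = Add(-12, q)
Function('P')(L) = Add(-17, Pow(L, 2)) (Function('P')(L) = Add(Add(-12, -5), Mul(L, L)) = Add(-17, Pow(L, 2)))
Mul(Add(-41532, Function('P')(0)), Add(18684, -43345)) = Mul(Add(-41532, Add(-17, Pow(0, 2))), Add(18684, -43345)) = Mul(Add(-41532, Add(-17, 0)), -24661) = Mul(Add(-41532, -17), -24661) = Mul(-41549, -24661) = 1024639889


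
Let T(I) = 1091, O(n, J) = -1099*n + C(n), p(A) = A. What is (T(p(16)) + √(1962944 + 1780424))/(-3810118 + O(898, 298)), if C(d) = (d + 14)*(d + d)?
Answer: -1091/3159068 - √935842/1579534 ≈ -0.00095781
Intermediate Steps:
C(d) = 2*d*(14 + d) (C(d) = (14 + d)*(2*d) = 2*d*(14 + d))
O(n, J) = -1099*n + 2*n*(14 + n)
(T(p(16)) + √(1962944 + 1780424))/(-3810118 + O(898, 298)) = (1091 + √(1962944 + 1780424))/(-3810118 + 898*(-1071 + 2*898)) = (1091 + √3743368)/(-3810118 + 898*(-1071 + 1796)) = (1091 + 2*√935842)/(-3810118 + 898*725) = (1091 + 2*√935842)/(-3810118 + 651050) = (1091 + 2*√935842)/(-3159068) = (1091 + 2*√935842)*(-1/3159068) = -1091/3159068 - √935842/1579534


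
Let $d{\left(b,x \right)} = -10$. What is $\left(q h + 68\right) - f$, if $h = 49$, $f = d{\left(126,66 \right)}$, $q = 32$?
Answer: $1646$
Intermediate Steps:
$f = -10$
$\left(q h + 68\right) - f = \left(32 \cdot 49 + 68\right) - -10 = \left(1568 + 68\right) + 10 = 1636 + 10 = 1646$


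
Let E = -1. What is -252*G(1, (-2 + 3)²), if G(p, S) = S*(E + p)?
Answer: 0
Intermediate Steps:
G(p, S) = S*(-1 + p)
-252*G(1, (-2 + 3)²) = -252*(-2 + 3)²*(-1 + 1) = -252*1²*0 = -252*0 = 0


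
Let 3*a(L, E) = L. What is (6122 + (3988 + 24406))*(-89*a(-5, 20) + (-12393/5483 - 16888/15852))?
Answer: 36252056429400/7243043 ≈ 5.0051e+6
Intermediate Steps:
a(L, E) = L/3
(6122 + (3988 + 24406))*(-89*a(-5, 20) + (-12393/5483 - 16888/15852)) = (6122 + (3988 + 24406))*(-89*(-5)/3 + (-12393/5483 - 16888/15852)) = (6122 + 28394)*(-89*(-5/3) + (-12393*1/5483 - 16888*1/15852)) = 34516*(445/3 + (-12393/5483 - 4222/3963)) = 34516*(445/3 - 72262685/21729129) = 34516*(1050297150/7243043) = 36252056429400/7243043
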